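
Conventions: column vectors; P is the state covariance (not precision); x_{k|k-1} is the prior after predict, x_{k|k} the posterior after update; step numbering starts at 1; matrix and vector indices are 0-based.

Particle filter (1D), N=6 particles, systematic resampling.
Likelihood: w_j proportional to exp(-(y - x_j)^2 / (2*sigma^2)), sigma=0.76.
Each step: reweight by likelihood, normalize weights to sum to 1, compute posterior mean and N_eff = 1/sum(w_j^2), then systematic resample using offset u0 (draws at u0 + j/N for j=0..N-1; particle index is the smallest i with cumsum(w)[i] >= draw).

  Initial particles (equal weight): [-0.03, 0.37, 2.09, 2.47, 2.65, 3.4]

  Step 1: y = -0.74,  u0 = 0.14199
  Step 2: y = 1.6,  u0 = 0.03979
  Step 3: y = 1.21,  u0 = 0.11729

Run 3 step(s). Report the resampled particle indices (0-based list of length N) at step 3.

step 1: w=[0.6518, 0.3471, 0.0010, 0.0001, 0.0000, 0.0000]  mean=0.1114  Neff=1.8340  idx=[0, 0, 0, 0, 1, 1]
step 2: w=[0.1066, 0.1066, 0.1066, 0.1066, 0.2869, 0.2869]  mean=0.1995  Neff=4.7615  idx=[0, 1, 3, 4, 4, 5]
step 3: w=[0.1091, 0.1091, 0.1091, 0.2242, 0.2242, 0.2242]  mean=0.2391  Neff=5.3608  idx=[1, 2, 3, 4, 5, 5]

resampled_idx = [1, 2, 3, 4, 5, 5]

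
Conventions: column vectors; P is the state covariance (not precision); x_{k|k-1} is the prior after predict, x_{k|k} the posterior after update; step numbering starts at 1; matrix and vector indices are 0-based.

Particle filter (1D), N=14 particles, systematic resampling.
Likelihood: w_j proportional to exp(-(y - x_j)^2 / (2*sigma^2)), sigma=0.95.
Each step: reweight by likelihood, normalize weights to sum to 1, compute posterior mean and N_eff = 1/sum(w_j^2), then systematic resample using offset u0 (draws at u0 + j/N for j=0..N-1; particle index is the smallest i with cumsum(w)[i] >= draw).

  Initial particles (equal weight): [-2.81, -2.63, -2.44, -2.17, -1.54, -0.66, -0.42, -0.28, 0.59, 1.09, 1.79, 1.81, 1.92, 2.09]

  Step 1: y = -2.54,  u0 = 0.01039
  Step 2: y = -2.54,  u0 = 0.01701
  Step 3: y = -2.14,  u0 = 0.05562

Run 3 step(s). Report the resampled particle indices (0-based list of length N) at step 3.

step 1: w=[0.2026, 0.2100, 0.2098, 0.1956, 0.1212, 0.0298, 0.0175, 0.0125, 0.0009, 0.0001, 0.0000, 0.0000, 0.0000, 0.0000]  mean=-2.2744  Neff=5.4509  idx=[0, 0, 0, 1, 1, 1, 2, 2, 2, 3, 3, 3, 4, 4]
step 2: w=[0.0751, 0.0751, 0.0751, 0.0779, 0.0779, 0.0779, 0.0778, 0.0778, 0.0778, 0.0725, 0.0725, 0.0725, 0.0450, 0.0450]  mean=-2.4281  Neff=13.6758  idx=[0, 1, 2, 3, 3, 4, 5, 6, 7, 8, 9, 10, 11, 12]
step 3: w=[0.0623, 0.0623, 0.0623, 0.0700, 0.0700, 0.0700, 0.0700, 0.0760, 0.0760, 0.0760, 0.0799, 0.0799, 0.0799, 0.0655]  mean=-2.4387  Neff=13.8890  idx=[0, 2, 3, 4, 5, 6, 7, 8, 9, 10, 10, 11, 12, 13]

resampled_idx = [0, 2, 3, 4, 5, 6, 7, 8, 9, 10, 10, 11, 12, 13]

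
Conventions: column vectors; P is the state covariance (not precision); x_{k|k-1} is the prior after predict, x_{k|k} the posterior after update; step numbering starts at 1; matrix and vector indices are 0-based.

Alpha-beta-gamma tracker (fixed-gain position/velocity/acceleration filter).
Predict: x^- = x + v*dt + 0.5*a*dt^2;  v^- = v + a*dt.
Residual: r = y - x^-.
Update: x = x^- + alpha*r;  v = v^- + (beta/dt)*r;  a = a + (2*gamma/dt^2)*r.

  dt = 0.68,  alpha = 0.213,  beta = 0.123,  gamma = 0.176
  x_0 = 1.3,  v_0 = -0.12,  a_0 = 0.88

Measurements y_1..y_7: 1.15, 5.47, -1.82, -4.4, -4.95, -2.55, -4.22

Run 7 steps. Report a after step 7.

step 1: x_pred=1.4219  r=-0.2719  x^+=1.3640  v^+=0.4292  a^+=0.6731
step 2: x_pred=1.8114  r=3.6586  x^+=2.5907  v^+=1.5487  a^+=3.4581
step 3: x_pred=4.4433  r=-6.2633  x^+=3.1092  v^+=2.7673  a^+=-1.3098
step 4: x_pred=4.6881  r=-9.0881  x^+=2.7524  v^+=0.2327  a^+=-8.2281
step 5: x_pred=1.0083  r=-5.9583  x^+=-0.2608  v^+=-6.4402  a^+=-12.7638
step 6: x_pred=-7.5911  r=5.0411  x^+=-6.5174  v^+=-14.2077  a^+=-8.9263
step 7: x_pred=-18.2424  r=14.0224  x^+=-15.2556  v^+=-17.7412  a^+=1.7482

a_post = 1.7482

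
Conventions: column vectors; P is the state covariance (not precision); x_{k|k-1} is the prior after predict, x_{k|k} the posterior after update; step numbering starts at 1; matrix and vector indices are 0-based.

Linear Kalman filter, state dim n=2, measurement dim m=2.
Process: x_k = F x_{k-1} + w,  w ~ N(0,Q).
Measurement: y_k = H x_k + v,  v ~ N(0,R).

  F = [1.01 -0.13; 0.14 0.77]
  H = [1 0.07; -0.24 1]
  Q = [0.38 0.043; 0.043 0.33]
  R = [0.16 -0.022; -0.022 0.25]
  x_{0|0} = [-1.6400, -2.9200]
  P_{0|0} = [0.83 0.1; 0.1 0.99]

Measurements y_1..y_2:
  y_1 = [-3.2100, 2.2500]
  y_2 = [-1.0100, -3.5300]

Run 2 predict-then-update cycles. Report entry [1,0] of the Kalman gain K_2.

K[1,0] = 0.1768

step 1: x^-=[-1.2768, -2.4780]  P^-=[1.2172 0.1372; 0.1372 0.9548]  S=[1.4010 -0.1124; -0.1124 1.2090]  K=[0.8718 -0.0471; 0.2083 0.7818]  nu=[-1.7597, 4.4216]  x^+=[-3.0192, 0.6123]  P^+=[0.1403 0.0027; 0.0027 0.1915]
step 2: x^-=[-3.1290, 0.0488]  P^-=[0.5257 0.0457; 0.0457 0.4469]  S=[0.6943 -0.0719; -0.0719 0.7052]  K=[0.7580 -0.0368; 0.1768 0.6362]  nu=[2.1156, -4.3298]  x^+=[-1.3663, -2.3315]  P^+=[0.1218 0.0034; 0.0034 0.1560]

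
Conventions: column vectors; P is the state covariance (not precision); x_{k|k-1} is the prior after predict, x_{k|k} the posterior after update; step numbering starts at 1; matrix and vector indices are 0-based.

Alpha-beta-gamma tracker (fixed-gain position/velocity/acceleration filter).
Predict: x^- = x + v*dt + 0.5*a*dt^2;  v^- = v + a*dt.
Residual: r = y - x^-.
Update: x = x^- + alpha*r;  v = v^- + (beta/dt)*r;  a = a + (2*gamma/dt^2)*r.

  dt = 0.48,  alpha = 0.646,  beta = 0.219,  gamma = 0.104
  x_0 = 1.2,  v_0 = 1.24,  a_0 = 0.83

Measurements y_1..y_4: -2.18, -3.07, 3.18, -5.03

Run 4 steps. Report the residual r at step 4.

step 1: x_pred=1.8908  r=-4.0708  x^+=-0.7389  v^+=-0.2189  a^+=-2.8450
step 2: x_pred=-1.1718  r=-1.8982  x^+=-2.3980  v^+=-2.4506  a^+=-4.5587
step 3: x_pred=-4.0995  r=7.2795  x^+=0.6031  v^+=-1.3175  a^+=2.0130
step 4: x_pred=0.2025  r=-5.2325  x^+=-3.1777  v^+=-2.7386  a^+=-2.7108

resid = -5.2325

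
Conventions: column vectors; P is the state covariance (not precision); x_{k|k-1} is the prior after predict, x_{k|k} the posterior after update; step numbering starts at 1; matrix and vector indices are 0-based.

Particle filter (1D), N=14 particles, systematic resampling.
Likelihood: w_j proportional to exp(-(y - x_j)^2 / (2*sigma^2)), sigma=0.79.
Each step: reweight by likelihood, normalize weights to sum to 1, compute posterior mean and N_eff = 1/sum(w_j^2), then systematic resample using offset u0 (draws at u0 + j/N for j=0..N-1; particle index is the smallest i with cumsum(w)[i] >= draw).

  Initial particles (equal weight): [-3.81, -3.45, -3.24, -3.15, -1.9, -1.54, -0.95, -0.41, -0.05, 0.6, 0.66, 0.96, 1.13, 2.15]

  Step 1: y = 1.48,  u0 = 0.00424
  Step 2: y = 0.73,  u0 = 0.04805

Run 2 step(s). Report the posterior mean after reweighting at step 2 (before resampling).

post_mean = 0.8952

step 1: w=[0.0000, 0.0000, 0.0000, 0.0000, 0.0000, 0.0002, 0.0024, 0.0152, 0.0409, 0.1434, 0.1556, 0.2147, 0.2417, 0.1861]  mean=1.0571  Neff=5.3830  idx=[7, 9, 9, 10, 10, 11, 11, 11, 12, 12, 12, 12, 13, 13]
step 2: w=[0.0318, 0.0888, 0.0888, 0.0897, 0.0897, 0.0863, 0.0863, 0.0863, 0.0792, 0.0792, 0.0792, 0.0792, 0.0179, 0.0179]  mean=0.8952  Neff=12.3607  idx=[1, 1, 2, 3, 4, 5, 6, 6, 7, 8, 9, 10, 11, 12]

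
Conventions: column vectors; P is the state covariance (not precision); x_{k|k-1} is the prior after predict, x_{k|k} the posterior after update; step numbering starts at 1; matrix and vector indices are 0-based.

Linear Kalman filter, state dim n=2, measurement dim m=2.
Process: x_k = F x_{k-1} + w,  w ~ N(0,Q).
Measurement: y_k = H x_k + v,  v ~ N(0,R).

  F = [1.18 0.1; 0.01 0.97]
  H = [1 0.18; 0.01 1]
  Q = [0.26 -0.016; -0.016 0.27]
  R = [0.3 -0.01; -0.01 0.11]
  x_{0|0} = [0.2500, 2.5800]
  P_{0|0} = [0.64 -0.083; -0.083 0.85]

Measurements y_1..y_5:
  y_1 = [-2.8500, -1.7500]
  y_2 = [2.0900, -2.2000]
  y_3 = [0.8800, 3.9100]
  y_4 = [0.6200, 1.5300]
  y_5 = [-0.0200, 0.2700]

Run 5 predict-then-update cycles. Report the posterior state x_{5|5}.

x_post = [0.2081, 0.5893]

step 1: x^-=[0.5530, 2.5051]  P^-=[1.1400 -0.0211; -0.0211 1.0682]  S=[1.4671 0.1726; 0.1726 1.1779]  K=[0.7891 -0.1238; 0.0102 0.9052]  nu=[-3.8539, -4.2606]  x^+=[-1.9605, -1.3910]  P^+=[0.2423 -0.0239; -0.0239 0.0997]
step 2: x^-=[-2.4525, -1.3689]  P^-=[0.5927 -0.0309; -0.0309 0.3634]  S=[0.8933 0.0304; 0.0304 0.4728]  K=[0.6605 -0.0952; 0.0125 0.7671]  nu=[4.7889, -0.8066]  x^+=[0.7872, -1.9275]  P^+=[0.2025 -0.0191; -0.0191 0.0844]
step 3: x^-=[0.7362, -1.8618]  P^-=[0.5383 -0.0273; -0.0273 0.3491]  S=[0.8398 0.0309; 0.0309 0.4586]  K=[0.6385 -0.0908; 0.0144 0.7597]  nu=[0.4789, 5.7645]  x^+=[0.5187, 2.5241]  P^+=[0.1958 -0.0183; -0.0183 0.0836]
step 4: x^-=[0.8645, 2.4535]  P^-=[0.5291 -0.0266; -0.0266 0.3483]  S=[0.8308 0.0314; 0.0314 0.4578]  K=[0.6345 -0.0900; 0.0148 0.7592]  nu=[-0.6861, -0.9322]  x^+=[0.5130, 1.7357]  P^+=[0.1945 -0.0182; -0.0182 0.0835]
step 5: x^-=[0.7789, 1.6887]  P^-=[0.5274 -0.0264; -0.0264 0.3483]  S=[0.8292 0.0315; 0.0315 0.4578]  K=[0.6337 -0.0898; 0.0149 0.7592]  nu=[-1.1029, -1.4265]  x^+=[0.2081, 0.5893]  P^+=[0.1943 -0.0182; -0.0182 0.0835]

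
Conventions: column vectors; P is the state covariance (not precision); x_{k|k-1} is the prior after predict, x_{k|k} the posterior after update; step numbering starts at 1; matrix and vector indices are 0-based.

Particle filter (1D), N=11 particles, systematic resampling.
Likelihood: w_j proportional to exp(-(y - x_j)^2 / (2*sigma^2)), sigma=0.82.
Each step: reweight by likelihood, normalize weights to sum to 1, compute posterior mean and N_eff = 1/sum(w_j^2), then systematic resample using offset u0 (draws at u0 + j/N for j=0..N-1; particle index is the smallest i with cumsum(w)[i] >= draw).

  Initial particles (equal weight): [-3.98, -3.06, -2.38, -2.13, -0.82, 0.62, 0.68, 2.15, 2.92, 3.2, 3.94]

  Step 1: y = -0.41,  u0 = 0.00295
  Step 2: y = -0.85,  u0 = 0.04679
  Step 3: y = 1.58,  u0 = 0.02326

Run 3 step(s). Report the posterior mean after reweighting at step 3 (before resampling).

post_mean = 0.4958

step 1: w=[0.0000, 0.0028, 0.0289, 0.0574, 0.4572, 0.2354, 0.2141, 0.0040, 0.0001, 0.0000, 0.0000]  mean=-0.2741  Neff=3.1803  idx=[2, 4, 4, 4, 4, 4, 5, 5, 5, 6, 6]
step 2: w=[0.0286, 0.1632, 0.1632, 0.1632, 0.1632, 0.1632, 0.0327, 0.0327, 0.0327, 0.0286, 0.0286]  mean=-0.6373  Neff=7.2045  idx=[1, 1, 2, 2, 3, 3, 4, 5, 5, 6, 9]
step 3: w=[0.0117, 0.0117, 0.0117, 0.0117, 0.0117, 0.0117, 0.0117, 0.0117, 0.0117, 0.4286, 0.4657]  mean=0.4958  Neff=2.4883  idx=[1, 9, 9, 9, 9, 9, 10, 10, 10, 10, 10]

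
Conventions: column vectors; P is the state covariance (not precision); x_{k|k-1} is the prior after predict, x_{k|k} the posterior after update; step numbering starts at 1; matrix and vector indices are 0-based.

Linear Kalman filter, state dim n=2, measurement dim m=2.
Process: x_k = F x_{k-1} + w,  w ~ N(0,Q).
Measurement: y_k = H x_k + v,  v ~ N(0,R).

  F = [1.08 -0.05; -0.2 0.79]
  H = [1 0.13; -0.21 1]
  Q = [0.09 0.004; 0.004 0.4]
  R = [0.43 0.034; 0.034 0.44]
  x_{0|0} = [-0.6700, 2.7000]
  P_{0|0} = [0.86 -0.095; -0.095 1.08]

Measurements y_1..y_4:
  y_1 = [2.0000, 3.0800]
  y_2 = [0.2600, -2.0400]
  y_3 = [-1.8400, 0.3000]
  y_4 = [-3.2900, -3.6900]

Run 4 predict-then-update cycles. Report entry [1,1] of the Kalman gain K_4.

K[1,1] = 0.5513

step 1: x^-=[-0.8586, 2.2670]  P^-=[1.1061 -0.3064; -0.3064 1.1384]  S=[1.4756 -0.3483; -0.3483 1.7559]  K=[0.6821 -0.1715; 0.0570 0.6963]  nu=[2.5639, 0.6327]  x^+=[0.7817, 2.8537]  P^+=[0.2864 0.0079; 0.0079 0.3100]
step 2: x^-=[0.7015, 2.0981]  P^-=[0.4240 -0.0633; -0.0633 0.6024]  S=[0.8477 -0.0383; -0.0383 1.0877]  K=[0.4849 -0.1230; 0.0434 0.5676]  nu=[-0.7143, -3.9908]  x^+=[0.8460, -0.1980]  P^+=[0.2037 0.0051; 0.0051 0.2523]
step 3: x^-=[0.9236, -0.3256]  P^-=[0.3276 -0.0455; -0.0455 0.5640]  S=[0.7553 -0.0058; -0.0058 1.0375]  K=[0.4251 -0.1078; 0.0410 0.5530]  nu=[-2.7212, 0.8196]  x^+=[-0.3216, 0.0160]  P^+=[0.1785 0.0045; 0.0045 0.2457]
step 4: x^-=[-0.3481, 0.0769]  P^-=[0.2984 -0.0404; -0.0404 0.5590]  S=[0.7273 0.0047; 0.0047 1.0292]  K=[0.4037 -0.1020; 0.0408 0.5513]  nu=[-2.9519, -3.8401]  x^+=[-1.1482, -2.1604]  P^+=[0.1695 0.0045; 0.0045 0.2449]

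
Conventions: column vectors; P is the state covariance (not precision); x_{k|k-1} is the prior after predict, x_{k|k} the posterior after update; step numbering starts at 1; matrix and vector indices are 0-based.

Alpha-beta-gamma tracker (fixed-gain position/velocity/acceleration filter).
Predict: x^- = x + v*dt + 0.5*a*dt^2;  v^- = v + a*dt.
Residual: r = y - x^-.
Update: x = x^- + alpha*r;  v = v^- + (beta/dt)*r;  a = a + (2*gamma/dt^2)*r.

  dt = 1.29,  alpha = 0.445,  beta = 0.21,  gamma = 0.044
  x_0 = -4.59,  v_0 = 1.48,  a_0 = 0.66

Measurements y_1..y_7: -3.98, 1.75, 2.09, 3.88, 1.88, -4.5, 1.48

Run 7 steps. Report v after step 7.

v_post = -1.7888

step 1: x_pred=-2.1316  r=-1.8484  x^+=-2.9542  v^+=2.0305  a^+=0.5623
step 2: x_pred=0.1330  r=1.6170  x^+=0.8526  v^+=3.0190  a^+=0.6478
step 3: x_pred=5.2861  r=-3.1961  x^+=3.8638  v^+=3.3344  a^+=0.4787
step 4: x_pred=8.5635  r=-4.6835  x^+=6.4794  v^+=3.1895  a^+=0.2311
step 5: x_pred=10.7861  r=-8.9061  x^+=6.8229  v^+=2.0378  a^+=-0.2399
step 6: x_pred=9.2520  r=-13.7520  x^+=3.1324  v^+=-0.5104  a^+=-0.9671
step 7: x_pred=1.6693  r=-0.1893  x^+=1.5851  v^+=-1.7888  a^+=-0.9771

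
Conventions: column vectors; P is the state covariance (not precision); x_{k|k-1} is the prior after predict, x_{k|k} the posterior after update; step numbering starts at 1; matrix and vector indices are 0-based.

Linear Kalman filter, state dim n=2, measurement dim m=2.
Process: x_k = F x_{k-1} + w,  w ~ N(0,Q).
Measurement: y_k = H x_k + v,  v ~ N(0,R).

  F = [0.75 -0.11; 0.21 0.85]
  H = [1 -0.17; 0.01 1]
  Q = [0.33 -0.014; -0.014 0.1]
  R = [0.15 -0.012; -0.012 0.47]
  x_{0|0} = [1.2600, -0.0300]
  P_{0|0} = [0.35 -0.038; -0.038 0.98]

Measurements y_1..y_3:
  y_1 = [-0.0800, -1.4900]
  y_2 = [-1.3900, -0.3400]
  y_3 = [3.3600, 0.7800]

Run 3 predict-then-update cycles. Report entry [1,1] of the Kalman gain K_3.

K[1,1] = 0.3424

step 1: x^-=[0.9483, 0.2391]  P^-=[0.5450 -0.0739; -0.0739 0.8099]  S=[0.7435 -0.2180; -0.2180 1.2785]  K=[0.7728 0.0783; -0.1042 0.6152]  nu=[-0.9877, -1.7386]  x^+=[0.0490, -0.7275]  P^+=[0.1195 0.0263; 0.0263 0.2901]
step 2: x^-=[0.1167, -0.6081]  P^-=[0.3964 -0.0061; -0.0061 0.3243]  S=[0.5578 -0.0693; -0.0693 0.7942]  K=[0.7199 0.0601; -0.0598 0.4030]  nu=[-1.6101, 0.2669]  x^+=[-1.0263, -0.4043]  P^+=[0.1104 0.0185; 0.0185 0.1899]
step 3: x^-=[-0.7253, -0.5592]  P^-=[0.3914 -0.0030; -0.0030 0.2487]  S=[0.5496 -0.0534; -0.0534 0.7187]  K=[0.7183 0.0546; -0.0492 0.3424]  nu=[3.9902, 1.3464]  x^+=[2.2146, -0.2944]  P^+=[0.1098 0.0159; 0.0159 0.1613]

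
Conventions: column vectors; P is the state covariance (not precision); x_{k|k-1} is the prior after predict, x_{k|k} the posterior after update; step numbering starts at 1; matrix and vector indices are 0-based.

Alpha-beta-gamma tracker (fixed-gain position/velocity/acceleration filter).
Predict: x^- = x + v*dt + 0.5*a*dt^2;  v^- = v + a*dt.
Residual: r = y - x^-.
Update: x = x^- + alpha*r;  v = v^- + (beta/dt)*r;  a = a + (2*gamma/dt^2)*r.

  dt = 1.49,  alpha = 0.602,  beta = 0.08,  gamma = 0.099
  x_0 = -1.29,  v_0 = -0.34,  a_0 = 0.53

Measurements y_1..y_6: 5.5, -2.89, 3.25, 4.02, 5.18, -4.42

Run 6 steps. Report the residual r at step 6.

resid = -15.0179

step 1: x_pred=-1.2083  r=6.7083  x^+=2.8301  v^+=0.8099  a^+=1.1283
step 2: x_pred=5.2893  r=-8.1793  x^+=0.3653  v^+=2.0519  a^+=0.3988
step 3: x_pred=3.8653  r=-0.6153  x^+=3.4949  v^+=2.6130  a^+=0.3439
step 4: x_pred=7.7701  r=-3.7501  x^+=5.5125  v^+=2.9242  a^+=0.0095
step 5: x_pred=9.8801  r=-4.7001  x^+=7.0506  v^+=2.6859  a^+=-0.4097
step 6: x_pred=10.5979  r=-15.0179  x^+=1.5571  v^+=1.2691  a^+=-1.7491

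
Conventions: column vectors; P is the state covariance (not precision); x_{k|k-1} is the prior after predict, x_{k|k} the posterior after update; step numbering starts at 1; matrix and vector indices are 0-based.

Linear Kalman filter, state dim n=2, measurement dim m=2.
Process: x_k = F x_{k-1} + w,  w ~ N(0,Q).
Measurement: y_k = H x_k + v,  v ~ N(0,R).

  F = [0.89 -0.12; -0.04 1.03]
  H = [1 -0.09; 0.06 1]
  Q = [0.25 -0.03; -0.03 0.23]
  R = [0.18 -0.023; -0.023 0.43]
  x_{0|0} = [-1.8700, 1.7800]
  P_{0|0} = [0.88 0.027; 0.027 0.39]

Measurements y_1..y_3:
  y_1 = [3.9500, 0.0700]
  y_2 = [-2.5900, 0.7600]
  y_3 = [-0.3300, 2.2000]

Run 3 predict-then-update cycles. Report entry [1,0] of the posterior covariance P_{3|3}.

step 1: x^-=[-1.8779, 1.9082]  P^-=[0.9469 -0.0847; -0.0847 0.6429]  S=[1.1473 -0.1082; -0.1082 1.0662]  K=[0.8375 0.0589; -0.0684 0.5913]  nu=[5.9996, -1.7255]  x^+=[3.0451, 0.4773]  P^+=[0.1491 -0.0029; -0.0029 0.2560]
step 2: x^-=[2.6529, 0.3699]  P^-=[0.3724 -0.0696; -0.0696 0.5021]  S=[0.5690 -0.1151; -0.1151 0.9251]  K=[0.6721 0.0325; -0.0953 0.5264]  nu=[-5.2096, 0.2310]  x^+=[-0.8409, 0.9878]  P^+=[0.1195 -0.0086; -0.0086 0.2291]
step 3: x^-=[-0.8670, 1.0511]  P^-=[0.3498 -0.0705; -0.0705 0.4739]  S=[0.5463 -0.1148; -0.1148 0.8967]  K=[0.6580 0.0290; -0.0998 0.5110]  nu=[0.6316, 1.2009]  x^+=[-0.4166, 1.6018]  P^+=[0.1169 -0.0097; -0.0097 0.2226]

P_post[1,0] = -0.0097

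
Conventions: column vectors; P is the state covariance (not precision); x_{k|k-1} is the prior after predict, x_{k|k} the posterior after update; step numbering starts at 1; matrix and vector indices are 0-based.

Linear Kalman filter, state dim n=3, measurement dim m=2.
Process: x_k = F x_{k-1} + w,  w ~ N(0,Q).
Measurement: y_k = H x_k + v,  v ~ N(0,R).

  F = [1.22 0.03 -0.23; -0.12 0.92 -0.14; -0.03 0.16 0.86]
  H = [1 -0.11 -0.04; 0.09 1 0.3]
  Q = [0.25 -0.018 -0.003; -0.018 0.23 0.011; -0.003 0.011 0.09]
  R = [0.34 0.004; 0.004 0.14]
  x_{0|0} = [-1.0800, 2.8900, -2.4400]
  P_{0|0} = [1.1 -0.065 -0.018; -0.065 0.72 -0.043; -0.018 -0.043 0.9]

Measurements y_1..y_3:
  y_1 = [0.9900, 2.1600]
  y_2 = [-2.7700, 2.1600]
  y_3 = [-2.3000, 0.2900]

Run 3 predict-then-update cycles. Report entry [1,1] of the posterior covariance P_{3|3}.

P_post[1,1] = 0.1410

step 1: x^-=[-0.6697, 3.1300, -1.6036]  P^-=[1.9414 -0.1911 -0.2490; -0.1911 0.8977 -0.0157; -0.2490 -0.0157 0.7648]  S=[2.3553 -0.1910; -0.1910 1.0650]  K=[0.8427 0.0657; -0.0569 0.8121; -0.1049 0.1609]  nu=[1.9399, -0.4286]  x^+=[0.9370, 2.6715, -1.8761]  P^+=[0.2852 -0.0049 -0.0274; -0.0049 0.1700 -0.1869; -0.0274 -0.1869 0.7048]
step 2: x^-=[1.6547, 2.6080, -1.2141]  P^-=[0.7295 0.0064 -0.1799; 0.0064 0.4401 -0.1886; -0.1799 -0.1886 0.5659]  S=[1.0870 -0.0187; -0.0187 0.5152]  K=[0.6781 0.0598; -0.0188 0.7448; -0.1685 -0.0740]  nu=[-4.1864, -0.2327]  x^+=[-1.1979, 2.5136, -0.4916]  P^+=[0.2294 0.0068 -0.0545; 0.0068 0.1534 -0.1659; -0.0545 -0.1659 0.5327]
step 3: x^-=[-1.2730, 2.5251, 0.0154]  P^-=[0.6531 0.0210 -0.1705; 0.0210 0.4130 -0.1522; -0.1705 -0.1522 0.4452]  S=[1.0065 -0.0066; -0.0066 0.5016]  K=[0.6538 0.0657; -0.0134 0.7359; -0.1709 -0.0701]  nu=[-0.7487, -2.1251]  x^+=[-1.9021, 0.9712, 0.2922]  P^+=[0.2213 0.0087 -0.0561; 0.0087 0.1410 -0.1295; -0.0561 -0.1295 0.4135]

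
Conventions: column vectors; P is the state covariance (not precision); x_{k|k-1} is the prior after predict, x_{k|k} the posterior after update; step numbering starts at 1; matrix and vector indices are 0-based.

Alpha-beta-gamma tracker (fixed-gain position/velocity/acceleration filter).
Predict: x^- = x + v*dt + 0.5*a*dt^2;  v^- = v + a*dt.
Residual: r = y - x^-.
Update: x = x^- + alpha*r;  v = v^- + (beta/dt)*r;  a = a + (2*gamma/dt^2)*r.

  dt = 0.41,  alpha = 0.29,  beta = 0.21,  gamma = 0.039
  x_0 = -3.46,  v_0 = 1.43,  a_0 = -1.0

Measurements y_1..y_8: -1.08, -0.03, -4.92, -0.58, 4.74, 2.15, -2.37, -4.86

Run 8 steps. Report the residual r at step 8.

step 1: x_pred=-2.9577  r=1.8777  x^+=-2.4132  v^+=1.9818  a^+=-0.1287
step 2: x_pred=-1.6115  r=1.5815  x^+=-1.1529  v^+=2.7390  a^+=0.6051
step 3: x_pred=0.0210  r=-4.9410  x^+=-1.4119  v^+=0.4564  a^+=-1.6876
step 4: x_pred=-1.3666  r=0.7866  x^+=-1.1385  v^+=0.1674  a^+=-1.3226
step 5: x_pred=-1.1810  r=5.9210  x^+=0.5361  v^+=2.6579  a^+=1.4249
step 6: x_pred=1.7455  r=0.4045  x^+=1.8628  v^+=3.4492  a^+=1.6125
step 7: x_pred=3.4125  r=-5.7825  x^+=1.7356  v^+=1.1485  a^+=-1.0706
step 8: x_pred=2.1165  r=-6.9765  x^+=0.0933  v^+=-2.8638  a^+=-4.3078

resid = -6.9765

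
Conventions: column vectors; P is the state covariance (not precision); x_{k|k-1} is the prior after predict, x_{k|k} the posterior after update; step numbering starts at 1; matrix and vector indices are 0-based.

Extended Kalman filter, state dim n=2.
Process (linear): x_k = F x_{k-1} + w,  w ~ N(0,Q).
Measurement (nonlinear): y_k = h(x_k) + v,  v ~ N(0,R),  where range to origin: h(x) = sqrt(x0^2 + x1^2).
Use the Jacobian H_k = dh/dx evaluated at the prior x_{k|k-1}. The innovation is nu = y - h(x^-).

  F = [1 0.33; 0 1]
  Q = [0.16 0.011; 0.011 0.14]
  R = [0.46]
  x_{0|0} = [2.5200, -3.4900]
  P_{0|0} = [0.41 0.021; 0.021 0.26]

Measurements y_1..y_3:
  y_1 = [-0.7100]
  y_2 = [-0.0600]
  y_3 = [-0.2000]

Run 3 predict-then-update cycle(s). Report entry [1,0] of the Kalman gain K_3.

K[1,0] = -0.3805

step 1: x^-=[1.3683, -3.4900]  P^-=[0.6122 0.1178; 0.1178 0.4000]  H_jac=[0.3650 -0.9310]  S=[0.8082]  K=[0.1408; -0.4076]  nu=[-4.4586]  x^+=[0.7406, -1.6728]  P^+=[0.5962 0.1642; 0.1642 0.2657]
step 2: x^-=[0.1886, -1.6728]  P^-=[0.8935 0.2629; 0.2629 0.4057]  H_jac=[0.1120 -0.9937]  S=[0.8133]  K=[-0.1981; -0.4595]  nu=[-1.7434]  x^+=[0.5339, -0.8717]  P^+=[0.8615 0.1888; 0.1888 0.2340]
step 3: x^-=[0.2463, -0.8717]  P^-=[1.1716 0.2771; 0.2771 0.3740]  H_jac=[0.2719 -0.9623]  S=[0.7480]  K=[0.0695; -0.3805]  nu=[-1.1058]  x^+=[0.1695, -0.4510]  P^+=[1.1680 0.2968; 0.2968 0.2657]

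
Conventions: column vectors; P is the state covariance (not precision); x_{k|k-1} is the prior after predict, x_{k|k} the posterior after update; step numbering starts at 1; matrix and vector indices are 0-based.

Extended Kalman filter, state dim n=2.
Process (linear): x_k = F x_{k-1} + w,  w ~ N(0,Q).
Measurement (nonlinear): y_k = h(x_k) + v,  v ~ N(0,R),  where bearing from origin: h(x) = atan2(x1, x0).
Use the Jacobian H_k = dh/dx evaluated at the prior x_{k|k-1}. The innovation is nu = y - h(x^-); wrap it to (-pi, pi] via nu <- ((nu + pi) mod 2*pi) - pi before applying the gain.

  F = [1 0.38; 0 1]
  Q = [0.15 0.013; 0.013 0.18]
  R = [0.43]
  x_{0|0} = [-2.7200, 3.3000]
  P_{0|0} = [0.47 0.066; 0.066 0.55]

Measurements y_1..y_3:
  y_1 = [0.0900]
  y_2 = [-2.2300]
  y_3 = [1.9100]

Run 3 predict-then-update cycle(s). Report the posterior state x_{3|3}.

step 1: x^-=[-1.4660, 3.3000]  P^-=[0.7496 0.2880; 0.2880 0.7300]  H_jac=[-0.2531 -0.1124]  S=[0.5036]  K=[-0.4410; -0.3077]  nu=[-1.8989]  x^+=[-0.6287, 3.8843]  P^+=[0.6516 0.2197; 0.2197 0.6823]
step 2: x^-=[0.8474, 3.8843]  P^-=[1.0671 0.4919; 0.4919 0.8623]  H_jac=[-0.2458 0.0536]  S=[0.4840]  K=[-0.4874; -0.1543]  nu=[2.6972]  x^+=[-0.4672, 3.4681]  P^+=[0.9522 0.4556; 0.4556 0.8508]
step 3: x^-=[0.8507, 3.4681]  P^-=[1.5712 0.7919; 0.7919 1.0308]  H_jac=[-0.2720 0.0667]  S=[0.5221]  K=[-0.7173; -0.2808]  nu=[0.5797]  x^+=[0.4348, 3.3053]  P^+=[1.3026 0.6867; 0.6867 0.9896]

x_post = [0.4348, 3.3053]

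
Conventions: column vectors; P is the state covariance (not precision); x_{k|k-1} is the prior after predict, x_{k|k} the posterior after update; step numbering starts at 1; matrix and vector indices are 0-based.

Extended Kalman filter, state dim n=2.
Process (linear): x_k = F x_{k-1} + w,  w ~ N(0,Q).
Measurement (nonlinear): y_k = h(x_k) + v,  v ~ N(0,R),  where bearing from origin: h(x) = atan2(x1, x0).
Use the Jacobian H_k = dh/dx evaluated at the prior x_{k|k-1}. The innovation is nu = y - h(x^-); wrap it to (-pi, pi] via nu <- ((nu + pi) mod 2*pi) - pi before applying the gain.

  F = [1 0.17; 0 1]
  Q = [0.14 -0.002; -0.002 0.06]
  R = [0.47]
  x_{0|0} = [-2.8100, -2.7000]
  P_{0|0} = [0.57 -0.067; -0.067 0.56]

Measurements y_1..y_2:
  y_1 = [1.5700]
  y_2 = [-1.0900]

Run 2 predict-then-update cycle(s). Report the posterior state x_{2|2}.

x_post = [-3.9103, -2.5542]

step 1: x^-=[-3.2690, -2.7000]  P^-=[0.7034 0.0262; 0.0262 0.6200]  H_jac=[0.1502 -0.1818]  S=[0.5049]  K=[0.1998; -0.2155]  nu=[-2.2620]  x^+=[-3.7209, -2.2126]  P^+=[0.6832 0.0479; 0.0479 0.5966]
step 2: x^-=[-4.0971, -2.2126]  P^-=[0.8568 0.1474; 0.1474 0.6566]  H_jac=[0.1020 -0.1890]  S=[0.4967]  K=[0.1200; -0.2195]  nu=[1.5564]  x^+=[-3.9103, -2.5542]  P^+=[0.8496 0.1604; 0.1604 0.6326]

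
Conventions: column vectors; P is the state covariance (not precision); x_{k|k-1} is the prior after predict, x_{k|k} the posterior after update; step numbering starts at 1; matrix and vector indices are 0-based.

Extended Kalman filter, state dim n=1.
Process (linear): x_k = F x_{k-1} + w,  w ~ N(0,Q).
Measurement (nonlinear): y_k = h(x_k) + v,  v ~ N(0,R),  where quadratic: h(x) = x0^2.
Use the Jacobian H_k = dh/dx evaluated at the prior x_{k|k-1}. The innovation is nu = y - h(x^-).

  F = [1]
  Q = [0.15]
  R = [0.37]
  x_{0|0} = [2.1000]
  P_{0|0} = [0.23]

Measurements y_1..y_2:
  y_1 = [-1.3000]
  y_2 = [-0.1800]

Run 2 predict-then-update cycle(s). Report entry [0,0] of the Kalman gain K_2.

step 1: x^-=[2.1000]  P^-=[0.3800]  H_jac=[4.2000]  S=[7.0732]  K=[0.2256]  nu=[-5.7100]  x^+=[0.8116]  P^+=[0.0199]
step 2: x^-=[0.8116]  P^-=[0.1699]  H_jac=[1.6232]  S=[0.8176]  K=[0.3373]  nu=[-0.8387]  x^+=[0.5287]  P^+=[0.0769]

K[0,0] = 0.3373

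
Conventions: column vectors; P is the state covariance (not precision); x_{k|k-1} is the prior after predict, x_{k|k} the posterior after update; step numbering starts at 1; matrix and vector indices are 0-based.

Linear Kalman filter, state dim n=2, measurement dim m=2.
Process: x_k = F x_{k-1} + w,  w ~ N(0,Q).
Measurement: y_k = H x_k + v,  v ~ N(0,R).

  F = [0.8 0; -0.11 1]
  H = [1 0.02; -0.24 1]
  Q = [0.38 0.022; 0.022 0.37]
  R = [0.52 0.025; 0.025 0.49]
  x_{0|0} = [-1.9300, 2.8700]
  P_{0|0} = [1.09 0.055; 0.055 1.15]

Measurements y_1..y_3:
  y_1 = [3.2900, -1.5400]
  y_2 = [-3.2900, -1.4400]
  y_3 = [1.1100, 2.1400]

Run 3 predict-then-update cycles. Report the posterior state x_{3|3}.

step 1: x^-=[-1.5440, 3.0823]  P^-=[1.0776 -0.0299; -0.0299 1.5211]  S=[1.5970 -0.2330; -0.2330 2.0875]  K=[0.6650 -0.0640; 0.1089 0.7443]  nu=[4.7724, -4.9929]  x^+=[1.9494, -0.1140]  P^+=[0.3429 0.0676; 0.0676 0.3836]
step 2: x^-=[1.5595, -0.3284]  P^-=[0.5994 0.0459; 0.0459 0.7429]  S=[1.1216 -0.0584; -0.0584 1.2454]  K=[0.5325 -0.0537; 0.0849 0.5917]  nu=[-4.8429, -0.7373]  x^+=[-0.9797, -1.1760]  P^+=[0.2745 0.0529; 0.0529 0.3047]
step 3: x^-=[-0.7837, -1.0682]  P^-=[0.5557 0.0401; 0.0401 0.6664]  S=[1.0775 -0.0551; -0.0551 1.1692]  K=[0.5136 -0.0555; 0.0785 0.5655]  nu=[1.9151, 3.0201]  x^+=[0.0321, 0.7899]  P^+=[0.2647 0.0492; 0.0492 0.2908]

x_post = [0.0321, 0.7899]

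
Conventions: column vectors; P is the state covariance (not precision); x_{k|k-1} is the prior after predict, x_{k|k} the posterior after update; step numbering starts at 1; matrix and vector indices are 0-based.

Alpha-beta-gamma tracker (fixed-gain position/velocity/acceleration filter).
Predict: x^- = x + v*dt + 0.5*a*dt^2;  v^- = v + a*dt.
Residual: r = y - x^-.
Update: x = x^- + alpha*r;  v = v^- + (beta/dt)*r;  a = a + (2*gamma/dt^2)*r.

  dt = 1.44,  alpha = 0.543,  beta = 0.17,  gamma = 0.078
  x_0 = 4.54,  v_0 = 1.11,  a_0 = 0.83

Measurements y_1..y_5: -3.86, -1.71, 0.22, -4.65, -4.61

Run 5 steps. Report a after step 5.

a_post = -0.7002

step 1: x_pred=6.9989  r=-10.8589  x^+=1.1025  v^+=1.0232  a^+=0.0131
step 2: x_pred=2.5896  r=-4.2996  x^+=0.2549  v^+=0.5345  a^+=-0.3104
step 3: x_pred=0.7027  r=-0.4827  x^+=0.4406  v^+=0.0305  a^+=-0.3467
step 4: x_pred=0.1251  r=-4.7751  x^+=-2.4678  v^+=-1.0325  a^+=-0.7059
step 5: x_pred=-4.6865  r=0.0765  x^+=-4.6450  v^+=-2.0400  a^+=-0.7002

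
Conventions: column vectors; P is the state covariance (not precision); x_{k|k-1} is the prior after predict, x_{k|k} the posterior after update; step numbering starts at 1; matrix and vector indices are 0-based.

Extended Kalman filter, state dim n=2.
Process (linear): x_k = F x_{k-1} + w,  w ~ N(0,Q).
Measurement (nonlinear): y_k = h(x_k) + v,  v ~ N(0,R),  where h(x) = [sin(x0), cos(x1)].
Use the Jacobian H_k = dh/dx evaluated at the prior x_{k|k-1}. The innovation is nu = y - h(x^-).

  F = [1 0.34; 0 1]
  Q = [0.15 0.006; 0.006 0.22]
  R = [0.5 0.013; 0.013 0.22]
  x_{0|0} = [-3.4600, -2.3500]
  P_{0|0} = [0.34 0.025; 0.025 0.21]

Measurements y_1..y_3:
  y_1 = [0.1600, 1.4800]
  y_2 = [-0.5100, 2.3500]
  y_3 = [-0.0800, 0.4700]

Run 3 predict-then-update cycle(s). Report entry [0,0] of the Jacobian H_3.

step 1: x^-=[-4.2590, -2.3500]  P^-=[0.5313 0.1024; 0.1024 0.4300]  H_jac=[-0.4380 0.0000; 0.0000 0.7115]  S=[0.6019 -0.0189; -0.0189 0.4377]  K=[-0.3819 0.1500; -0.0526 0.6967]  nu=[-0.7390, 2.1827]  x^+=[-3.6495, -0.7903]  P^+=[0.4315 0.0394; 0.0394 0.2145]
step 2: x^-=[-3.9182, -0.7903]  P^-=[0.6331 0.1183; 0.1183 0.4345]  H_jac=[-0.7133 0.0000; 0.0000 0.7106]  S=[0.8221 -0.0470; -0.0470 0.4394]  K=[-0.5417 0.1334; -0.0629 0.6959]  nu=[-1.2109, 1.6464]  x^+=[-3.0426, 0.4316]  P^+=[0.3772 0.0314; 0.0314 0.2143]
step 3: x^-=[-2.8959, 0.4316]  P^-=[0.5734 0.1103; 0.1103 0.4343]  H_jac=[-0.9700 0.0000; 0.0000 -0.4183]  S=[1.0394 0.0577; 0.0577 0.2960]  K=[-0.5322 -0.0520; -0.0696 -0.6002]  nu=[0.1633, -0.4383]  x^+=[-2.9599, 0.6833]  P^+=[0.2750 0.0439; 0.0439 0.3178]

H_jac[0,0] = -0.9700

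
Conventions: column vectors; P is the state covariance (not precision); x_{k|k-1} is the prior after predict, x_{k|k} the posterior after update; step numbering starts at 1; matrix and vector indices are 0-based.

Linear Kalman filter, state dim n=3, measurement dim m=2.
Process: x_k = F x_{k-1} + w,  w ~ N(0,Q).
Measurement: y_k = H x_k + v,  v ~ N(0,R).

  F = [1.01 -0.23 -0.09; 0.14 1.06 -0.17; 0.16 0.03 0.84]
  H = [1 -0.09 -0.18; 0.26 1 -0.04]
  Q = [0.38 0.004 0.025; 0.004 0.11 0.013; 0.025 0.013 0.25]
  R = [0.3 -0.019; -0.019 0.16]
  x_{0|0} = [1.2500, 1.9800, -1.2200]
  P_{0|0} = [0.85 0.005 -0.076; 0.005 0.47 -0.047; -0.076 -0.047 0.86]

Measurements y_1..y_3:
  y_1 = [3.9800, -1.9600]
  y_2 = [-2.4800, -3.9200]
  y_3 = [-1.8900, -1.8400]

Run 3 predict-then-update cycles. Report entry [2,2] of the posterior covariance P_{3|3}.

step 1: x^-=[0.9169, 2.4812, -0.7654]  P^-=[1.2885 0.0446 0.0399; 0.0446 0.7016 -0.1234; 0.0399 -0.1234 0.8562]  S=[1.5955 0.3209; 0.3209 0.9824]  K=[0.7740 0.1320; -0.1549 0.7817; -0.0369 -0.1379]  nu=[3.1486, -4.7102]  x^+=[2.7323, -1.6884, -0.2320]  P^+=[0.2500 -0.0530 0.1392; -0.0530 0.1408 -0.0243; 0.1392 -0.0243 0.8321]
step 2: x^-=[3.1689, -1.3678, 0.1916]  P^-=[0.6475 -0.0616 0.1227; -0.0616 0.2836 -0.1139; 0.1227 -0.1139 0.8793]  S=[0.9415 0.0795; 0.0795 0.4633]  K=[0.6612 0.1065; -0.1221 0.6083; -0.0057 -0.2519]  nu=[-5.7375, -3.3685]  x^+=[-0.9832, -2.7163, 1.0727]  P^+=[0.2195 -0.0465 0.1519; -0.0465 0.1099 -0.0457; 0.1519 -0.0457 0.8497]
step 3: x^-=[-0.4648, -3.1993, 0.6623]  P^-=[0.6087 -0.0525 0.1314; -0.0525 0.2578 -0.1347; 0.1314 -0.1347 0.8933]  S=[0.8975 0.0836; 0.0836 0.4411]  K=[0.6473 0.1052; -0.1120 0.5869; 0.0097 -0.3108]  nu=[-1.5939, 1.5067]  x^+=[-1.3381, -2.1366, 0.1785]  P^+=[0.2164 -0.0454 0.1569; -0.0454 0.1056 -0.0567; 0.1569 -0.0567 0.8511]

P_post[2,2] = 0.8511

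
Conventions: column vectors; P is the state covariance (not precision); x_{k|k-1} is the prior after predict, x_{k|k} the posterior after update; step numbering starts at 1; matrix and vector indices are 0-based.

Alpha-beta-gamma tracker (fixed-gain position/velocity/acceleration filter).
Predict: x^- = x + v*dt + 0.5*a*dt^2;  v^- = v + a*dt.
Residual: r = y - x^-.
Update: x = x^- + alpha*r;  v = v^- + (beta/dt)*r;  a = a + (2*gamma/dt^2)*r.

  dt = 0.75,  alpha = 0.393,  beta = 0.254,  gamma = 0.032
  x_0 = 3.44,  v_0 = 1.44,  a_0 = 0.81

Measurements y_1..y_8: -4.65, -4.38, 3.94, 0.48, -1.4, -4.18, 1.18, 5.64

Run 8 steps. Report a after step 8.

a_post = 1.0917

step 1: x_pred=4.7478  r=-9.3978  x^+=1.0545  v^+=-1.1352  a^+=-0.2593
step 2: x_pred=0.1301  r=-4.5101  x^+=-1.6423  v^+=-2.8571  a^+=-0.7724
step 3: x_pred=-4.0024  r=7.9424  x^+=-0.8810  v^+=-0.7466  a^+=0.1313
step 4: x_pred=-1.4041  r=1.8841  x^+=-0.6636  v^+=-0.0101  a^+=0.3456
step 5: x_pred=-0.5740  r=-0.8260  x^+=-0.8986  v^+=-0.0306  a^+=0.2516
step 6: x_pred=-0.8508  r=-3.3292  x^+=-2.1592  v^+=-0.9694  a^+=-0.1272
step 7: x_pred=-2.9220  r=4.1020  x^+=-1.3099  v^+=0.3245  a^+=0.3396
step 8: x_pred=-0.9710  r=6.6110  x^+=1.6271  v^+=2.8181  a^+=1.0917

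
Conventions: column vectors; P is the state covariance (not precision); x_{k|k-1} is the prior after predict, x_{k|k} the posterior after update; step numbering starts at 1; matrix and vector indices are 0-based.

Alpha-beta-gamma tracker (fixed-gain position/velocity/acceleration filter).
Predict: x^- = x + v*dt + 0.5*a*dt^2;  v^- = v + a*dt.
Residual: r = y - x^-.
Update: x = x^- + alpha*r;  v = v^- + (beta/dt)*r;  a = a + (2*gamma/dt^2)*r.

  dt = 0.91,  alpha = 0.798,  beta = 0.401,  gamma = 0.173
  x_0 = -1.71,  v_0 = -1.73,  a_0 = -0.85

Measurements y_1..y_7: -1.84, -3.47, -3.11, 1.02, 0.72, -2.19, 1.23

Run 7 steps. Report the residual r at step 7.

step 1: x_pred=-3.6362  r=1.7962  x^+=-2.2028  v^+=-1.7120  a^+=-0.0995
step 2: x_pred=-3.8019  r=0.3319  x^+=-3.5370  v^+=-1.6562  a^+=0.0392
step 3: x_pred=-5.0280  r=1.9180  x^+=-3.4974  v^+=-0.7754  a^+=0.8406
step 4: x_pred=-3.8550  r=4.8750  x^+=0.0353  v^+=2.1378  a^+=2.8775
step 5: x_pred=3.1720  r=-2.4520  x^+=1.2153  v^+=3.6757  a^+=1.8530
step 6: x_pred=5.3275  r=-7.5175  x^+=-0.6715  v^+=2.0493  a^+=-1.2880
step 7: x_pred=0.6601  r=0.5699  x^+=1.1149  v^+=1.1283  a^+=-1.0499

resid = 0.5699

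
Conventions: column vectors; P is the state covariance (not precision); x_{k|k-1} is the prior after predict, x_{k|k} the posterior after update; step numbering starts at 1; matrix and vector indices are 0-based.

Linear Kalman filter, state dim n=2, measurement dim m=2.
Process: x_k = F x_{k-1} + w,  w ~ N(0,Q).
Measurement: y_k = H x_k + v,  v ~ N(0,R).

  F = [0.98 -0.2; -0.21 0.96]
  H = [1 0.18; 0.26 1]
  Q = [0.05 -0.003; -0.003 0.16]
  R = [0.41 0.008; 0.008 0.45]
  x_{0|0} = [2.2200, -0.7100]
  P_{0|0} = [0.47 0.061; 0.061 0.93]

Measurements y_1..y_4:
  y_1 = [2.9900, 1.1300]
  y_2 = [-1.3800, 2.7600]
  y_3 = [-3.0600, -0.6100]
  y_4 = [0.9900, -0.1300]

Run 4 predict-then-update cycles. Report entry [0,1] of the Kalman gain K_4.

K[0,1] = -0.1256

step 1: x^-=[2.3176, -1.1478]  P^-=[0.5147 -0.2183; -0.2183 1.0132]  S=[0.8789 0.0956; 0.0956 1.3845]  K=[0.5517 -0.0992; -0.1170 0.6989]  nu=[0.8790, 1.6752]  x^+=[2.6364, -0.0798]  P^+=[0.2440 -0.1037; -0.1037 0.3405]
step 2: x^-=[2.5996, -0.6302]  P^-=[0.3386 -0.2205; -0.2205 0.5264]  S=[0.6863 -0.0400; -0.0400 0.8846]  K=[0.4280 -0.1304; -0.1527 0.5233]  nu=[-3.8662, 2.7143]  x^+=[0.5911, 1.3806]  P^+=[0.1934 -0.1055; -0.1055 0.2617]
step 3: x^-=[0.3032, 1.2013]  P^-=[0.2876 -0.1968; -0.1968 0.4523]  S=[0.6414 -0.0418; -0.0418 0.8194]  K=[0.3847 -0.1293; -0.1484 0.4820]  nu=[-3.5794, -1.8901]  x^+=[-0.8297, 0.8217]  P^+=[0.1748 -0.1005; -0.1005 0.2418]
step 4: x^-=[-0.9774, 0.9630]  P^-=[0.2670 -0.1842; -0.1842 0.4311]  S=[0.6246 -0.0378; -0.0378 0.8034]  K=[0.3667 -0.1256; -0.1422 0.4703]  nu=[1.7941, -0.8389]  x^+=[-0.2141, 0.3134]  P^+=[0.1668 -0.0970; -0.0970 0.2357]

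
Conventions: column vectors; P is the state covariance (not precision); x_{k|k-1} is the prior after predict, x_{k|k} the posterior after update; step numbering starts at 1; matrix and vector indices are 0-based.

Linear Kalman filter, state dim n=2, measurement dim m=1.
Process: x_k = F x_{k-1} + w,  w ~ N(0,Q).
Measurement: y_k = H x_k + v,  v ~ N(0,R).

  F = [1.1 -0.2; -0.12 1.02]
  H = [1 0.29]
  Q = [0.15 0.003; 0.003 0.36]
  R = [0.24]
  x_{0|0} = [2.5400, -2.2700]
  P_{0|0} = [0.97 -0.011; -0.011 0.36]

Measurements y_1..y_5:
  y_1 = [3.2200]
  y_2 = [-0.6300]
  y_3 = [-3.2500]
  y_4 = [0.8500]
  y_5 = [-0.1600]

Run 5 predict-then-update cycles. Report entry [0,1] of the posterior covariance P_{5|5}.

step 1: x^-=[3.2480, -2.6202]  P^-=[1.3429 -0.2111; -0.2111 0.7512]  S=[1.5237]  K=[0.8412; 0.0044]  nu=[0.7319]  x^+=[3.8636, -2.6170]  P^+=[0.2648 -0.2168; -0.2168 0.7512]
step 2: x^-=[4.7734, -3.1329]  P^-=[0.5958 -0.4336; -0.4336 1.1984]  S=[0.6851]  K=[0.6861; -0.1256]  nu=[-4.4948]  x^+=[1.6894, -2.5682]  P^+=[0.2733 -0.3746; -0.3746 1.1876]
step 3: x^-=[2.3720, -2.8223]  P^-=[0.6930 -0.7046; -0.7046 1.6912]  S=[0.6666]  K=[0.7331; -0.3213]  nu=[-4.8036]  x^+=[-1.1495, -1.2791]  P^+=[0.3347 -0.5476; -0.5476 1.6224]
step 4: x^-=[-1.0086, -1.1667]  P^-=[0.8609 -0.9997; -0.9997 2.1868]  S=[0.7050]  K=[0.8099; -0.5185]  nu=[2.1970]  x^+=[0.7708, -2.3059]  P^+=[0.3984 -0.7037; -0.7037 1.9973]
step 5: x^-=[1.3090, -2.4445]  P^-=[1.0216 -1.2634; -1.2634 2.6160]  S=[0.7488]  K=[0.8750; -0.6741]  nu=[-0.7601]  x^+=[0.6439, -1.9321]  P^+=[0.4483 -0.8217; -0.8217 2.2757]

P_post[0,1] = -0.8217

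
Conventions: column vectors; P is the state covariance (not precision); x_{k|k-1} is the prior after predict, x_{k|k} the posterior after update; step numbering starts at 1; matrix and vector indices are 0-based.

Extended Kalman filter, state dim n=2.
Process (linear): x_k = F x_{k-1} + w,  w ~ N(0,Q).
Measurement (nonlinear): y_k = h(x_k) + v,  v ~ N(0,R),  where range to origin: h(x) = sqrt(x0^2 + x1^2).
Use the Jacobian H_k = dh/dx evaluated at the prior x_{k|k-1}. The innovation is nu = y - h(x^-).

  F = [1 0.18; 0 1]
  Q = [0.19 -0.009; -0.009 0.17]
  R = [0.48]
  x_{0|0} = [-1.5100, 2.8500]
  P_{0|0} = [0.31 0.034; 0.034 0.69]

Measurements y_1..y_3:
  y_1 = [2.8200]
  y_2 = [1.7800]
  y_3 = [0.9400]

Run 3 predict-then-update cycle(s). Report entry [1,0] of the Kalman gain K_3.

K[1,0] = 0.4842

step 1: x^-=[-0.9970, 2.8500]  P^-=[0.5346 0.1492; 0.1492 0.8600]  H_jac=[-0.3302 0.9439]  S=[1.2115]  K=[-0.0295; 0.6294]  nu=[-0.1994]  x^+=[-0.9911, 2.7245]  P^+=[0.5335 0.1717; 0.1717 0.3801]
step 2: x^-=[-0.5007, 2.7245]  P^-=[0.7977 0.2311; 0.2311 0.5501]  H_jac=[-0.1808 0.9835]  S=[0.9560]  K=[0.0869; 0.5222]  nu=[-0.9902]  x^+=[-0.5868, 2.2074]  P^+=[0.7904 0.1877; 0.1877 0.2894]
step 3: x^-=[-0.1894, 2.2074]  P^-=[1.0574 0.2308; 0.2308 0.4594]  H_jac=[-0.0855 0.9963]  S=[0.9044]  K=[0.1543; 0.4842]  nu=[-1.2755]  x^+=[-0.3862, 1.5898]  P^+=[1.0359 0.1632; 0.1632 0.2473]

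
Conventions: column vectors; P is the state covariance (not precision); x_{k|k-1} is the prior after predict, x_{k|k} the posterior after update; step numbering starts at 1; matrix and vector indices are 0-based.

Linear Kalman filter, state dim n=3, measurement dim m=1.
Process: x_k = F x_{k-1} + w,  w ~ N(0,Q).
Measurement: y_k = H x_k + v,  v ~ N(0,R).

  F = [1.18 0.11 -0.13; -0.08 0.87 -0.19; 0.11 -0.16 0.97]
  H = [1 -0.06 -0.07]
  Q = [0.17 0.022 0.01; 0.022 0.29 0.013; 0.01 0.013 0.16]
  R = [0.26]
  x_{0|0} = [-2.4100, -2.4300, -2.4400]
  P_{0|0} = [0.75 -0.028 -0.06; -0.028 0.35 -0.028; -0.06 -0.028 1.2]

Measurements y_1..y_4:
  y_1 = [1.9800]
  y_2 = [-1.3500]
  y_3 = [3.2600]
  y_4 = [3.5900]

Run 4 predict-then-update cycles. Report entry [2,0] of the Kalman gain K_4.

step 1: x^-=[-2.7939, -1.4577, -2.2431]  P^-=[1.2508 0.0024 -0.1166; 0.0024 0.6144 -0.2851; -0.1166 -0.2851 1.3040]  S=[1.5330]  K=[0.8211; -0.0095; -0.1244]  nu=[4.5294]  x^+=[0.9253, -1.5005, -2.8067]  P^+=[0.2172 0.0143 0.0401; 0.0143 0.6142 -0.2869; 0.0401 -0.2869 1.2803]
step 2: x^-=[1.2917, -0.8462, -2.3806]  P^-=[0.5011 0.1364 -0.1279; 0.1364 0.8966 -0.5636; -0.1279 -0.5636 1.4800]  S=[0.7684]  K=[0.6531; 0.1588; -0.2573]  nu=[-2.8591]  x^+=[-0.5757, -1.3002, -1.6450]  P^+=[0.1733 0.0567 0.0012; 0.0567 0.8772 -0.5322; 0.0012 -0.5322 1.4292]
step 3: x^-=[-0.6085, -0.7726, -1.4510]  P^-=[0.4756 0.2536 -0.2397; 0.2536 1.1748 -0.8333; -0.2397 -0.8333 1.6927]  S=[0.7443]  K=[0.6411; 0.3244; -0.4140]  nu=[3.7206]  x^+=[1.7769, 0.4345, -2.9914]  P^+=[0.1697 0.0988 -0.0421; 0.0988 1.0964 -0.7333; -0.0421 -0.7333 1.5651]
step 4: x^-=[2.5335, 0.8042, -2.7757]  P^-=[0.5055 0.3574 -0.3432; 0.3574 1.4049 -1.0559; -0.3432 -1.0559 1.8779]  S=[0.7761]  K=[0.6547; 0.4471; -0.5299]  nu=[0.9105]  x^+=[3.1296, 1.2113, -3.2582]  P^+=[0.1729 0.1302 -0.0739; 0.1302 1.2497 -0.8720; -0.0739 -0.8720 1.6600]

K[2,0] = -0.5299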